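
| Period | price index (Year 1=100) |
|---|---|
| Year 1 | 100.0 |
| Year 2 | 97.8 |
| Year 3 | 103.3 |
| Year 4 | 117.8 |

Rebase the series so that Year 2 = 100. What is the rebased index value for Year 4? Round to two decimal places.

120.45

Rebased(Year 4) = 117.8 / 97.8 × 100 = 120.4499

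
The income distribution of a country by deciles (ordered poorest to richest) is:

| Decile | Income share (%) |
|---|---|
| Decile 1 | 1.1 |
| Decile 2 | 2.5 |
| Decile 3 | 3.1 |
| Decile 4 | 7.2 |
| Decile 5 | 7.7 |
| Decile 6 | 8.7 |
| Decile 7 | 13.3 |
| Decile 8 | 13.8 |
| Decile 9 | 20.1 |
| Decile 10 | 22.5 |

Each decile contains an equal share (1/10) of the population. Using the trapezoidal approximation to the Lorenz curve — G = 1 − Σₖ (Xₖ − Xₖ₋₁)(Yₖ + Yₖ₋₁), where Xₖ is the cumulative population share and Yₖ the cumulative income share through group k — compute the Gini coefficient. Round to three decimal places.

Cumulative income shares Yₖ: 0.0110, 0.0360, 0.0670, 0.1390, 0.2160, 0.3030, 0.4360, 0.5740, 0.7750, 1.0000
Σ (Xₖ−Xₖ₋₁)(Yₖ+Yₖ₋₁) = (1/10)(0.0110+0.0000) + (1/10)(0.0360+0.0110) + (1/10)(0.0670+0.0360) + (1/10)(0.1390+0.0670) + (1/10)(0.2160+0.1390) + (1/10)(0.3030+0.2160) + (1/10)(0.4360+0.3030) + (1/10)(0.5740+0.4360) + (1/10)(0.7750+0.5740) + (1/10)(1.0000+0.7750)
  = 0.0011 + 0.0047 + 0.0103 + 0.0206 + 0.0355 + 0.0519 + 0.0739 + 0.1010 + 0.1349 + 0.1775 = 0.6114
G = 1 − 0.6114 = 0.3886

0.389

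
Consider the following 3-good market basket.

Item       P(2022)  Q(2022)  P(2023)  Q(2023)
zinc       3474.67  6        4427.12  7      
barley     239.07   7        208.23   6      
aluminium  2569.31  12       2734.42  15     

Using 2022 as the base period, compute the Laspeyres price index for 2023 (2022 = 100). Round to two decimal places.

Laspeyres price index uses base-period quantities as weights.
ΣP(2023)·Q(2022) = 4427.12×6 + 208.23×7 + 2734.42×12 = 26562.72 + 1457.61 + 32813.04 = 60833.37
ΣP(2022)·Q(2022) = 3474.67×6 + 239.07×7 + 2569.31×12 = 20848.02 + 1673.49 + 30831.72 = 53353.23
Index = 60833.37 / 53353.23 × 100 = 114.0200

114.02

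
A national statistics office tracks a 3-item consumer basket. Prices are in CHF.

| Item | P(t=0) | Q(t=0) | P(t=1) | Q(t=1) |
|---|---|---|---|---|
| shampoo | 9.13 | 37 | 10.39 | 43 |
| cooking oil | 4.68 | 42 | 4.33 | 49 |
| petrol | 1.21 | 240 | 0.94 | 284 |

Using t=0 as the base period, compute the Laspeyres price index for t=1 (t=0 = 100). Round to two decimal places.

96.01

Laspeyres price index uses base-period quantities as weights.
ΣP(t=1)·Q(t=0) = 10.39×37 + 4.33×42 + 0.94×240 = 384.43 + 181.86 + 225.6 = 791.89
ΣP(t=0)·Q(t=0) = 9.13×37 + 4.68×42 + 1.21×240 = 337.81 + 196.56 + 290.4 = 824.77
Index = 791.89 / 824.77 × 100 = 96.0134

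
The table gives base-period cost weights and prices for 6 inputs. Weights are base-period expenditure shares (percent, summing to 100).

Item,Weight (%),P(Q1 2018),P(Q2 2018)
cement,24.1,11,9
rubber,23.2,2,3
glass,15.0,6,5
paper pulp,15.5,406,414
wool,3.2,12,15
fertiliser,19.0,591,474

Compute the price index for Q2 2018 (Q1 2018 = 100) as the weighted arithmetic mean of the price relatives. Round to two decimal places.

102.06

cement: 24.1 × (9/11) = 24.1 × 0.818182 = 19.7182
rubber: 23.2 × (3/2) = 23.2 × 1.500000 = 34.8000
glass: 15.0 × (5/6) = 15.0 × 0.833333 = 12.5000
paper pulp: 15.5 × (414/406) = 15.5 × 1.019704 = 15.8054
wool: 3.2 × (15/12) = 3.2 × 1.250000 = 4.0000
fertiliser: 19.0 × (474/591) = 19.0 × 0.802030 = 15.2386
Index = Σ wᵢ·(p₁ᵢ/p₀ᵢ) = 19.7182 + 34.8000 + 12.5000 + 15.8054 + 4.0000 + 15.2386 = 102.0622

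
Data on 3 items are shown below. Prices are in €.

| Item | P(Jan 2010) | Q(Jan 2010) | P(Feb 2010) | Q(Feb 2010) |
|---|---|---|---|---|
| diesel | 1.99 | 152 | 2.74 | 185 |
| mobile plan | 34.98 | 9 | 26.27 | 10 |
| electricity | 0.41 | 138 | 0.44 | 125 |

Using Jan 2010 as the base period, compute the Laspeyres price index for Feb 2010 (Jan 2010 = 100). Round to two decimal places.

105.90

Laspeyres price index uses base-period quantities as weights.
ΣP(Feb 2010)·Q(Jan 2010) = 2.74×152 + 26.27×9 + 0.44×138 = 416.48 + 236.43 + 60.72 = 713.63
ΣP(Jan 2010)·Q(Jan 2010) = 1.99×152 + 34.98×9 + 0.41×138 = 302.48 + 314.82 + 56.58 = 673.88
Index = 713.63 / 673.88 × 100 = 105.8987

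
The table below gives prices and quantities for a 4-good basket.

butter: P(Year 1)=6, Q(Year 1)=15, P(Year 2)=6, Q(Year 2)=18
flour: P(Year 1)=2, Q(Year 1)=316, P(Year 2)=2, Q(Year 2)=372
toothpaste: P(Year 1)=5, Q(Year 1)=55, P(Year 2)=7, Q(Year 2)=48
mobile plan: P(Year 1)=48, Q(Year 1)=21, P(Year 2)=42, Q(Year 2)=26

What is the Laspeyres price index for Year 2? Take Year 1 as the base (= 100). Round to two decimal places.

Laspeyres price index uses base-period quantities as weights.
ΣP(Year 2)·Q(Year 1) = 6×15 + 2×316 + 7×55 + 42×21 = 90 + 632 + 385 + 882 = 1989
ΣP(Year 1)·Q(Year 1) = 6×15 + 2×316 + 5×55 + 48×21 = 90 + 632 + 275 + 1008 = 2005
Index = 1989 / 2005 × 100 = 99.2020

99.20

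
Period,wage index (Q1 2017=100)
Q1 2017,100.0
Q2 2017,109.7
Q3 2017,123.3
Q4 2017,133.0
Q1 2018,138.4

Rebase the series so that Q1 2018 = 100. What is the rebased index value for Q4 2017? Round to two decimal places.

Rebased(Q4 2017) = 133.0 / 138.4 × 100 = 96.0983

96.10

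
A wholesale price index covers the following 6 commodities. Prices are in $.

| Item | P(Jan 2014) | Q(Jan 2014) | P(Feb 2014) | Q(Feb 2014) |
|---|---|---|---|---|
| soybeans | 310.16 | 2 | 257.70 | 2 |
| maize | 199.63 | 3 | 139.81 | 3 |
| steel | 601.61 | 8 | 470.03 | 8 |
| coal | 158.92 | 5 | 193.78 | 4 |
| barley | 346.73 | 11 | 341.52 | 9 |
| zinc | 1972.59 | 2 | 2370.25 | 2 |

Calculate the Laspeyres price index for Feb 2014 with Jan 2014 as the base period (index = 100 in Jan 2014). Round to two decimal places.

97.09

Laspeyres price index uses base-period quantities as weights.
ΣP(Feb 2014)·Q(Jan 2014) = 257.70×2 + 139.81×3 + 470.03×8 + 193.78×5 + 341.52×11 + 2370.25×2 = 515.4 + 419.43 + 3760.24 + 968.9 + 3756.72 + 4740.5 = 14161.19
ΣP(Jan 2014)·Q(Jan 2014) = 310.16×2 + 199.63×3 + 601.61×8 + 158.92×5 + 346.73×11 + 1972.59×2 = 620.32 + 598.89 + 4812.88 + 794.6 + 3814.03 + 3945.18 = 14585.9
Index = 14161.19 / 14585.9 × 100 = 97.0882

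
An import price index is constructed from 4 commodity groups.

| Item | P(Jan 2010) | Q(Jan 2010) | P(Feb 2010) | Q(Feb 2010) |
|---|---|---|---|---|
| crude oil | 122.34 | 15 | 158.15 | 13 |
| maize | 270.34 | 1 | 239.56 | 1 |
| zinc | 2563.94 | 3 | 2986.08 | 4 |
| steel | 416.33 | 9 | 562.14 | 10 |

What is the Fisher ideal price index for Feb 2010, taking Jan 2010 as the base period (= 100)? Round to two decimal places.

Laspeyres component (base-period weights):
ΣP(Feb 2010)Q(Jan 2010) = 158.15×15 + 239.56×1 + 2986.08×3 + 562.14×9 = 2372.25 + 239.56 + 8958.24 + 5059.26 = 16629.31
ΣP(Jan 2010)Q(Jan 2010) = 122.34×15 + 270.34×1 + 2563.94×3 + 416.33×9 = 1835.1 + 270.34 + 7691.82 + 3746.97 = 13544.23
L = 16629.31 / 13544.23 × 100 = 122.7778
Paasche component (current-period weights):
ΣP(Feb 2010)Q(Feb 2010) = 158.15×13 + 239.56×1 + 2986.08×4 + 562.14×10 = 2055.95 + 239.56 + 11944.32 + 5621.4 = 19861.23
ΣP(Jan 2010)Q(Feb 2010) = 122.34×13 + 270.34×1 + 2563.94×4 + 416.33×10 = 1590.42 + 270.34 + 10255.76 + 4163.3 = 16279.82
P = 19861.23 / 16279.82 × 100 = 121.9991
Fisher = √(L × P) = √(122.7778 × 121.9991) = 122.3878

122.39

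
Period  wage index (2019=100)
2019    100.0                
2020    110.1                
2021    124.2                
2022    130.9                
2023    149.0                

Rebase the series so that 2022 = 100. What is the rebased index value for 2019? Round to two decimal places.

Rebased(2019) = 100.0 / 130.9 × 100 = 76.3942

76.39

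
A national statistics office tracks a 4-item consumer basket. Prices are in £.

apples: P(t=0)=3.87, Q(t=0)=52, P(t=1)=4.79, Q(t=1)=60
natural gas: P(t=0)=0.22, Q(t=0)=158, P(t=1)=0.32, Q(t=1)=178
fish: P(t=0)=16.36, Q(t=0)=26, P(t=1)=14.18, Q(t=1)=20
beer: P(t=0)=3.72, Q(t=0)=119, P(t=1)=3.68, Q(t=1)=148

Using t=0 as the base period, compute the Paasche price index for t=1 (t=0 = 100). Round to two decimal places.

Paasche price index uses current-period quantities as weights.
ΣP(t=1)·Q(t=1) = 4.79×60 + 0.32×178 + 14.18×20 + 3.68×148 = 287.4 + 56.96 + 283.6 + 544.64 = 1172.6
ΣP(t=0)·Q(t=1) = 3.87×60 + 0.22×178 + 16.36×20 + 3.72×148 = 232.2 + 39.16 + 327.2 + 550.56 = 1149.12
Index = 1172.6 / 1149.12 × 100 = 102.0433

102.04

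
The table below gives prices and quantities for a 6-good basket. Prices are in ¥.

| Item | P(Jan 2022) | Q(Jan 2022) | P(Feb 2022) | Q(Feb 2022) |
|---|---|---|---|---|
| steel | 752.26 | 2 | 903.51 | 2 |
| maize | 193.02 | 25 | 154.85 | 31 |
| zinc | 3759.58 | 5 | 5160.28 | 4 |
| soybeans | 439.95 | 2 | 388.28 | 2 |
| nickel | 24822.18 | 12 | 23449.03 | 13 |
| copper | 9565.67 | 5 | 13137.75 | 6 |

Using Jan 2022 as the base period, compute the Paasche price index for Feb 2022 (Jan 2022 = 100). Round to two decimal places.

Paasche price index uses current-period quantities as weights.
ΣP(Feb 2022)·Q(Feb 2022) = 903.51×2 + 154.85×31 + 5160.28×4 + 388.28×2 + 23449.03×13 + 13137.75×6 = 1807.02 + 4800.35 + 20641.12 + 776.56 + 304837.39 + 78826.5 = 411688.94
ΣP(Jan 2022)·Q(Feb 2022) = 752.26×2 + 193.02×31 + 3759.58×4 + 439.95×2 + 24822.18×13 + 9565.67×6 = 1504.52 + 5983.62 + 15038.32 + 879.9 + 322688.34 + 57394.02 = 403488.72
Index = 411688.94 / 403488.72 × 100 = 102.0323

102.03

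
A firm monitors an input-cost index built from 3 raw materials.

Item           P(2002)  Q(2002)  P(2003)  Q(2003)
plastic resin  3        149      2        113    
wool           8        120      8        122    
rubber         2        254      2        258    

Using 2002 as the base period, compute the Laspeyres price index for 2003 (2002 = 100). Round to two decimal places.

92.22

Laspeyres price index uses base-period quantities as weights.
ΣP(2003)·Q(2002) = 2×149 + 8×120 + 2×254 = 298 + 960 + 508 = 1766
ΣP(2002)·Q(2002) = 3×149 + 8×120 + 2×254 = 447 + 960 + 508 = 1915
Index = 1766 / 1915 × 100 = 92.2193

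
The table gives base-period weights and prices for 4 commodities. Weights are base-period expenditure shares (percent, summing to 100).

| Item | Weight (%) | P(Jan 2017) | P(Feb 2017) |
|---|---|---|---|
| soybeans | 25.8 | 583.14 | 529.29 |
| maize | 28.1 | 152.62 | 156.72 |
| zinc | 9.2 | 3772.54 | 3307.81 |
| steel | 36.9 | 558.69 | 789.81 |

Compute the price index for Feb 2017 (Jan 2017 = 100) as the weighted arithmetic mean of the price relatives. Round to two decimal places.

soybeans: 25.8 × (529.29/583.14) = 25.8 × 0.907655 = 23.4175
maize: 28.1 × (156.72/152.62) = 28.1 × 1.026864 = 28.8549
zinc: 9.2 × (3307.81/3772.54) = 9.2 × 0.876812 = 8.0667
steel: 36.9 × (789.81/558.69) = 36.9 × 1.413682 = 52.1649
Index = Σ wᵢ·(p₁ᵢ/p₀ᵢ) = 23.4175 + 28.8549 + 8.0667 + 52.1649 = 112.5039

112.50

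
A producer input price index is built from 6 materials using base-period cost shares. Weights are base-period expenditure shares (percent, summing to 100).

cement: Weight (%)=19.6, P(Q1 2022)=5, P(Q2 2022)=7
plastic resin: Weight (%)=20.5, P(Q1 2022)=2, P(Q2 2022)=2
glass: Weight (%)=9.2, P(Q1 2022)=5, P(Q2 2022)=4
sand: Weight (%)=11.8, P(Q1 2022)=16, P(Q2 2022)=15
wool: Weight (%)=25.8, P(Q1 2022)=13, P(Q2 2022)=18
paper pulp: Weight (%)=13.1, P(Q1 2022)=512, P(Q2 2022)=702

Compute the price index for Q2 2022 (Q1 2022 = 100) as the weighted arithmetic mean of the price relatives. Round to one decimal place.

120.0

cement: 19.6 × (7/5) = 19.6 × 1.400000 = 27.4400
plastic resin: 20.5 × (2/2) = 20.5 × 1.000000 = 20.5000
glass: 9.2 × (4/5) = 9.2 × 0.800000 = 7.3600
sand: 11.8 × (15/16) = 11.8 × 0.937500 = 11.0625
wool: 25.8 × (18/13) = 25.8 × 1.384615 = 35.7231
paper pulp: 13.1 × (702/512) = 13.1 × 1.371094 = 17.9613
Index = Σ wᵢ·(p₁ᵢ/p₀ᵢ) = 27.4400 + 20.5000 + 7.3600 + 11.0625 + 35.7231 + 17.9613 = 120.0469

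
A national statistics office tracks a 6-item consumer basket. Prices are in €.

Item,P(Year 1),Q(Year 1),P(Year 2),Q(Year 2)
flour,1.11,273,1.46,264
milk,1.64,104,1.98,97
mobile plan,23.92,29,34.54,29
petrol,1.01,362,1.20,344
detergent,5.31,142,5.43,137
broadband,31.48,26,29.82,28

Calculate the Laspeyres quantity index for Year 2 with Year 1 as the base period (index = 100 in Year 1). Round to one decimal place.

Laspeyres quantity index uses base-period prices as weights.
ΣP(Year 1)·Q(Year 2) = 1.11×264 + 1.64×97 + 23.92×29 + 1.01×344 + 5.31×137 + 31.48×28 = 293.04 + 159.08 + 693.68 + 347.44 + 727.47 + 881.44 = 3102.15
ΣP(Year 1)·Q(Year 1) = 1.11×273 + 1.64×104 + 23.92×29 + 1.01×362 + 5.31×142 + 31.48×26 = 303.03 + 170.56 + 693.68 + 365.62 + 754.02 + 818.48 = 3105.39
Index = 3102.15 / 3105.39 × 100 = 99.8957

99.9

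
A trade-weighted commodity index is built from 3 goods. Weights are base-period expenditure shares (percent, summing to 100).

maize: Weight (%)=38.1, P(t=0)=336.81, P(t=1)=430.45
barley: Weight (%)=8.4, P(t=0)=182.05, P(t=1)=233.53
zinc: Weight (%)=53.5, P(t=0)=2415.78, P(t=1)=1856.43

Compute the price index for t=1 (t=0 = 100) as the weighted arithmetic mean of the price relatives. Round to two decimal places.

maize: 38.1 × (430.45/336.81) = 38.1 × 1.278020 = 48.6926
barley: 8.4 × (233.53/182.05) = 8.4 × 1.282779 = 10.7753
zinc: 53.5 × (1856.43/2415.78) = 53.5 × 0.768460 = 41.1126
Index = Σ wᵢ·(p₁ᵢ/p₀ᵢ) = 48.6926 + 10.7753 + 41.1126 = 100.5805

100.58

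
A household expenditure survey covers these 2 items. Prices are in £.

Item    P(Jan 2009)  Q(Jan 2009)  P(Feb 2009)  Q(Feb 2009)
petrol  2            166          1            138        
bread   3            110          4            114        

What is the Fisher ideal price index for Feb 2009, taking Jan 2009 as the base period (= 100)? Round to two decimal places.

93.80

Laspeyres component (base-period weights):
ΣP(Feb 2009)Q(Jan 2009) = 1×166 + 4×110 = 166 + 440 = 606
ΣP(Jan 2009)Q(Jan 2009) = 2×166 + 3×110 = 332 + 330 = 662
L = 606 / 662 × 100 = 91.5408
Paasche component (current-period weights):
ΣP(Feb 2009)Q(Feb 2009) = 1×138 + 4×114 = 138 + 456 = 594
ΣP(Jan 2009)Q(Feb 2009) = 2×138 + 3×114 = 276 + 342 = 618
P = 594 / 618 × 100 = 96.1165
Fisher = √(L × P) = √(91.5408 × 96.1165) = 93.8007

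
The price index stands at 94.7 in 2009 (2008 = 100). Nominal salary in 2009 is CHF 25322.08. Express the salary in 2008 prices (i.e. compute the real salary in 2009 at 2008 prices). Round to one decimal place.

26739.3

Real = Nominal ÷ (Index/100) = 25322.08 ÷ (94.7/100)
     = 25322.08 ÷ 0.947 = 26739.2608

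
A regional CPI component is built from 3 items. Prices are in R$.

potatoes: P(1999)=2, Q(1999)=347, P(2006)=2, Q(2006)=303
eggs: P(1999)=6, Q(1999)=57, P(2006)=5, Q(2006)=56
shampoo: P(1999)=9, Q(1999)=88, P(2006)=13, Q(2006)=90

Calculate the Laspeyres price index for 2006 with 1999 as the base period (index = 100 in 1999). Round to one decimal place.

Laspeyres price index uses base-period quantities as weights.
ΣP(2006)·Q(1999) = 2×347 + 5×57 + 13×88 = 694 + 285 + 1144 = 2123
ΣP(1999)·Q(1999) = 2×347 + 6×57 + 9×88 = 694 + 342 + 792 = 1828
Index = 2123 / 1828 × 100 = 116.1379

116.1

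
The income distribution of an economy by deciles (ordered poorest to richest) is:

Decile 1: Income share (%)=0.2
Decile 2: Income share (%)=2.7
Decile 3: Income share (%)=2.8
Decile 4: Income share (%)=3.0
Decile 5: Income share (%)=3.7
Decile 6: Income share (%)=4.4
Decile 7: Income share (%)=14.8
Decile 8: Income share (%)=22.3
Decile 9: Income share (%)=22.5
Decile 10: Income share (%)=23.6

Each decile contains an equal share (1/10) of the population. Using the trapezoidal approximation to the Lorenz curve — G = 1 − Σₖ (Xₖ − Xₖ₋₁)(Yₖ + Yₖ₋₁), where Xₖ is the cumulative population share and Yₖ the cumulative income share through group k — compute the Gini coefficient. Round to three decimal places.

Cumulative income shares Yₖ: 0.0020, 0.0290, 0.0570, 0.0870, 0.1240, 0.1680, 0.3160, 0.5390, 0.7640, 1.0000
Σ (Xₖ−Xₖ₋₁)(Yₖ+Yₖ₋₁) = (1/10)(0.0020+0.0000) + (1/10)(0.0290+0.0020) + (1/10)(0.0570+0.0290) + (1/10)(0.0870+0.0570) + (1/10)(0.1240+0.0870) + (1/10)(0.1680+0.1240) + (1/10)(0.3160+0.1680) + (1/10)(0.5390+0.3160) + (1/10)(0.7640+0.5390) + (1/10)(1.0000+0.7640)
  = 0.0002 + 0.0031 + 0.0086 + 0.0144 + 0.0211 + 0.0292 + 0.0484 + 0.0855 + 0.1303 + 0.1764 = 0.5172
G = 1 − 0.5172 = 0.4828

0.483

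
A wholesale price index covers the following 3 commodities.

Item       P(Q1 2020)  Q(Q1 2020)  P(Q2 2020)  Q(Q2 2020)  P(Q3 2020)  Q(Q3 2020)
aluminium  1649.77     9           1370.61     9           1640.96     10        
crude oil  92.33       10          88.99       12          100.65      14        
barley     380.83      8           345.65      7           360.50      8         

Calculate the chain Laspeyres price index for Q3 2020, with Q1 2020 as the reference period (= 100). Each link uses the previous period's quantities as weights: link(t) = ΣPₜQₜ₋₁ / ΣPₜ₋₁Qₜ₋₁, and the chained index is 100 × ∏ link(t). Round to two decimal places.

Link Q1 2020→Q2 2020:
ΣP(Q2 2020)Q(Q1 2020) = 1370.61×9 + 88.99×10 + 345.65×8 = 12335.49 + 889.9 + 2765.2 = 15990.59
ΣP(Q1 2020)Q(Q1 2020) = 1649.77×9 + 92.33×10 + 380.83×8 = 14847.93 + 923.3 + 3046.64 = 18817.87
link = 15990.59/18817.87 = 0.849756
Link Q2 2020→Q3 2020:
ΣP(Q3 2020)Q(Q2 2020) = 1640.96×9 + 100.65×12 + 360.50×7 = 14768.64 + 1207.8 + 2523.5 = 18499.94
ΣP(Q2 2020)Q(Q2 2020) = 1370.61×9 + 88.99×12 + 345.65×7 = 12335.49 + 1067.88 + 2419.55 = 15822.92
link = 18499.94/15822.92 = 1.169186
Chained index = 100 × 0.849756 × 1.169186 = 99.3523

99.35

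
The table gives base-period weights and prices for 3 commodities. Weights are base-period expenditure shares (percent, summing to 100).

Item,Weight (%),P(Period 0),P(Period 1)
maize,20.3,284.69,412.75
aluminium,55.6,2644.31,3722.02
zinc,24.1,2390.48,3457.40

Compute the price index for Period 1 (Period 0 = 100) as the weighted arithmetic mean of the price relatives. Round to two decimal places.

maize: 20.3 × (412.75/284.69) = 20.3 × 1.449823 = 29.4314
aluminium: 55.6 × (3722.02/2644.31) = 55.6 × 1.407558 = 78.2602
zinc: 24.1 × (3457.40/2390.48) = 24.1 × 1.446320 = 34.8563
Index = Σ wᵢ·(p₁ᵢ/p₀ᵢ) = 29.4314 + 78.2602 + 34.8563 = 142.5480

142.55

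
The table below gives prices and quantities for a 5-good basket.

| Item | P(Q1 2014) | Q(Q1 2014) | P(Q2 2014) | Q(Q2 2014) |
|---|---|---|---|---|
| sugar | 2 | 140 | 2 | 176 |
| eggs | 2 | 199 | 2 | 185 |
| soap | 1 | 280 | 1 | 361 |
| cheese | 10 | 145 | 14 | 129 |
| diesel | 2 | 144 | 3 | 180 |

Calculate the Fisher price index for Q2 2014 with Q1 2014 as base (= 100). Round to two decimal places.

126.16

Laspeyres component (base-period weights):
ΣP(Q2 2014)Q(Q1 2014) = 2×140 + 2×199 + 1×280 + 14×145 + 3×144 = 280 + 398 + 280 + 2030 + 432 = 3420
ΣP(Q1 2014)Q(Q1 2014) = 2×140 + 2×199 + 1×280 + 10×145 + 2×144 = 280 + 398 + 280 + 1450 + 288 = 2696
L = 3420 / 2696 × 100 = 126.8546
Paasche component (current-period weights):
ΣP(Q2 2014)Q(Q2 2014) = 2×176 + 2×185 + 1×361 + 14×129 + 3×180 = 352 + 370 + 361 + 1806 + 540 = 3429
ΣP(Q1 2014)Q(Q2 2014) = 2×176 + 2×185 + 1×361 + 10×129 + 2×180 = 352 + 370 + 361 + 1290 + 360 = 2733
P = 3429 / 2733 × 100 = 125.4665
Fisher = √(L × P) = √(126.8546 × 125.4665) = 126.1587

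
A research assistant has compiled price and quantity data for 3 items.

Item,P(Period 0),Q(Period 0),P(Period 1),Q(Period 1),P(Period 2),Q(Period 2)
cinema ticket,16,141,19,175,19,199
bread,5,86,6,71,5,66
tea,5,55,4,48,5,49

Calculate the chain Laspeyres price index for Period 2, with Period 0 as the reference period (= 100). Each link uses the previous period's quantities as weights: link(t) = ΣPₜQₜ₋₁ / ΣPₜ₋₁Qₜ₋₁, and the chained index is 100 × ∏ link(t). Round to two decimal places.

Link Period 0→Period 1:
ΣP(Period 1)Q(Period 0) = 19×141 + 6×86 + 4×55 = 2679 + 516 + 220 = 3415
ΣP(Period 0)Q(Period 0) = 16×141 + 5×86 + 5×55 = 2256 + 430 + 275 = 2961
link = 3415/2961 = 1.153327
Link Period 1→Period 2:
ΣP(Period 2)Q(Period 1) = 19×175 + 5×71 + 5×48 = 3325 + 355 + 240 = 3920
ΣP(Period 1)Q(Period 1) = 19×175 + 6×71 + 4×48 = 3325 + 426 + 192 = 3943
link = 3920/3943 = 0.994167
Chained index = 100 × 1.153327 × 0.994167 = 114.6599

114.66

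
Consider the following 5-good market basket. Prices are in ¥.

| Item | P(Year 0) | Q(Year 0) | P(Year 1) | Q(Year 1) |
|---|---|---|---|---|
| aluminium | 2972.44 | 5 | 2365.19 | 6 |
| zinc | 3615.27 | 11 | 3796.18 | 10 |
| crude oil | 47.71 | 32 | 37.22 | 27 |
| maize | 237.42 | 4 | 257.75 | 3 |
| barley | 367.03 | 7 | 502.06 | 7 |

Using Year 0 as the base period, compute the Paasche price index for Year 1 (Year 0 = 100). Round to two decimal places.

98.10

Paasche price index uses current-period quantities as weights.
ΣP(Year 1)·Q(Year 1) = 2365.19×6 + 3796.18×10 + 37.22×27 + 257.75×3 + 502.06×7 = 14191.14 + 37961.8 + 1004.94 + 773.25 + 3514.42 = 57445.55
ΣP(Year 0)·Q(Year 1) = 2972.44×6 + 3615.27×10 + 47.71×27 + 237.42×3 + 367.03×7 = 17834.64 + 36152.7 + 1288.17 + 712.26 + 2569.21 = 58556.98
Index = 57445.55 / 58556.98 × 100 = 98.1020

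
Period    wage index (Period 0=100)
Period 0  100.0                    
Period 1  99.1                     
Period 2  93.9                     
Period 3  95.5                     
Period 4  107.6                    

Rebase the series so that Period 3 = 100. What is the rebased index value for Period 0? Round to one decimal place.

Rebased(Period 0) = 100.0 / 95.5 × 100 = 104.7120

104.7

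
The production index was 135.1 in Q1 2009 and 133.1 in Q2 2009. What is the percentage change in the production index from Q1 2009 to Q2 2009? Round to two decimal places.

-1.48%

Change = (133.1 − 135.1) / 135.1 × 100
       = -2.0 / 135.1 × 100 = -1.4804%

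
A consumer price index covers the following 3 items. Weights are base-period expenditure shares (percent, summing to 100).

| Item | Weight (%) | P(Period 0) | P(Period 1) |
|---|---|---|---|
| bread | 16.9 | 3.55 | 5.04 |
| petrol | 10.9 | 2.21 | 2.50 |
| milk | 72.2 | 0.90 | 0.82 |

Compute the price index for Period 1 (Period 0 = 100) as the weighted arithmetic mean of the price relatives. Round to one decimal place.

102.1

bread: 16.9 × (5.04/3.55) = 16.9 × 1.419718 = 23.9932
petrol: 10.9 × (2.50/2.21) = 10.9 × 1.131222 = 12.3303
milk: 72.2 × (0.82/0.90) = 72.2 × 0.911111 = 65.7822
Index = Σ wᵢ·(p₁ᵢ/p₀ᵢ) = 23.9932 + 12.3303 + 65.7822 = 102.1058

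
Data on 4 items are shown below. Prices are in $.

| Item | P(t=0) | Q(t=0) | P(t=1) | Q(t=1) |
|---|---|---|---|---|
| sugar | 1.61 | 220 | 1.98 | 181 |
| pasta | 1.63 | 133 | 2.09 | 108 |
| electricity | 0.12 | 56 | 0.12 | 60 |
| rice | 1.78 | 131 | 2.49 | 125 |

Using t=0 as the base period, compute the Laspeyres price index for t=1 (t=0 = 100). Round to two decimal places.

129.05

Laspeyres price index uses base-period quantities as weights.
ΣP(t=1)·Q(t=0) = 1.98×220 + 2.09×133 + 0.12×56 + 2.49×131 = 435.6 + 277.97 + 6.72 + 326.19 = 1046.48
ΣP(t=0)·Q(t=0) = 1.61×220 + 1.63×133 + 0.12×56 + 1.78×131 = 354.2 + 216.79 + 6.72 + 233.18 = 810.89
Index = 1046.48 / 810.89 × 100 = 129.0533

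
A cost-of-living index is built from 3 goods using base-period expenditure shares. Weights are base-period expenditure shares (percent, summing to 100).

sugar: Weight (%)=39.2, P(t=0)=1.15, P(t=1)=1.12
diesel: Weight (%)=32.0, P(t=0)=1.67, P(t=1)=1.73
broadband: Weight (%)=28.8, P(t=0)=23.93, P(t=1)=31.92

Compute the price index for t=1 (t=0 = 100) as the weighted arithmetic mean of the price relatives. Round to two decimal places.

109.74

sugar: 39.2 × (1.12/1.15) = 39.2 × 0.973913 = 38.1774
diesel: 32.0 × (1.73/1.67) = 32.0 × 1.035928 = 33.1497
broadband: 28.8 × (31.92/23.93) = 28.8 × 1.333891 = 38.4160
Index = Σ wᵢ·(p₁ᵢ/p₀ᵢ) = 38.1774 + 33.1497 + 38.4160 = 109.7431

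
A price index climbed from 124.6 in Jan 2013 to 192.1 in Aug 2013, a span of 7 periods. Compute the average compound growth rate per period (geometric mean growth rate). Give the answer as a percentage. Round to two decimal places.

Growth factor = (192.1/124.6)^(1/7) = (1.541734)^(1/7) = 1.063796
Growth rate = 1.063796 − 1 = 0.063796 = 6.3796%

6.38%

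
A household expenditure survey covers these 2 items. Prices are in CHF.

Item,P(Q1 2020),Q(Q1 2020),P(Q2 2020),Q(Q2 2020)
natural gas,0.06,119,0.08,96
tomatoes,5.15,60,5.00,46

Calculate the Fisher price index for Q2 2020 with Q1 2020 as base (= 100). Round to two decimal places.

Laspeyres component (base-period weights):
ΣP(Q2 2020)Q(Q1 2020) = 0.08×119 + 5.00×60 = 9.52 + 300 = 309.52
ΣP(Q1 2020)Q(Q1 2020) = 0.06×119 + 5.15×60 = 7.14 + 309 = 316.14
L = 309.52 / 316.14 × 100 = 97.9060
Paasche component (current-period weights):
ΣP(Q2 2020)Q(Q2 2020) = 0.08×96 + 5.00×46 = 7.68 + 230 = 237.68
ΣP(Q1 2020)Q(Q2 2020) = 0.06×96 + 5.15×46 = 5.76 + 236.9 = 242.66
P = 237.68 / 242.66 × 100 = 97.9477
Fisher = √(L × P) = √(97.9060 × 97.9477) = 97.9269

97.93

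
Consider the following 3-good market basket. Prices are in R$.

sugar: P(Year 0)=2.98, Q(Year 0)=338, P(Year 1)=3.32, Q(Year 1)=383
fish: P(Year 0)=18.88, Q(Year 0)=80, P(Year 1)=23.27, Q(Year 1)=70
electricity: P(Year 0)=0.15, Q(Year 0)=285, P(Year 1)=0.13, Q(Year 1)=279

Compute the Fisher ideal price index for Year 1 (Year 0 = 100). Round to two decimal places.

Laspeyres component (base-period weights):
ΣP(Year 1)Q(Year 0) = 3.32×338 + 23.27×80 + 0.13×285 = 1122.16 + 1861.6 + 37.05 = 3020.81
ΣP(Year 0)Q(Year 0) = 2.98×338 + 18.88×80 + 0.15×285 = 1007.24 + 1510.4 + 42.75 = 2560.39
L = 3020.81 / 2560.39 × 100 = 117.9824
Paasche component (current-period weights):
ΣP(Year 1)Q(Year 1) = 3.32×383 + 23.27×70 + 0.13×279 = 1271.56 + 1628.9 + 36.27 = 2936.73
ΣP(Year 0)Q(Year 1) = 2.98×383 + 18.88×70 + 0.15×279 = 1141.34 + 1321.6 + 41.85 = 2504.79
P = 2936.73 / 2504.79 × 100 = 117.2446
Fisher = √(L × P) = √(117.9824 × 117.2446) = 117.6129

117.61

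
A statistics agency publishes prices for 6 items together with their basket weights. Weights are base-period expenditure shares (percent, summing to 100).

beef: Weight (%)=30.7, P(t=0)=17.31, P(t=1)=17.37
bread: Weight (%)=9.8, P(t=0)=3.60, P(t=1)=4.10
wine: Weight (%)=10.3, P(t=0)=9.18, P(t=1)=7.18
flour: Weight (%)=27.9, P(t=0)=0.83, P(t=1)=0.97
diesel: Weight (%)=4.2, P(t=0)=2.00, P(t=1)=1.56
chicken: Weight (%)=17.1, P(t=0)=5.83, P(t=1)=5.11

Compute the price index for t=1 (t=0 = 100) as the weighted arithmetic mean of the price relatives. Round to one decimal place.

beef: 30.7 × (17.37/17.31) = 30.7 × 1.003466 = 30.8064
bread: 9.8 × (4.10/3.60) = 9.8 × 1.138889 = 11.1611
wine: 10.3 × (7.18/9.18) = 10.3 × 0.782135 = 8.0560
flour: 27.9 × (0.97/0.83) = 27.9 × 1.168675 = 32.6060
diesel: 4.2 × (1.56/2.00) = 4.2 × 0.780000 = 3.2760
chicken: 17.1 × (5.11/5.83) = 17.1 × 0.876501 = 14.9882
Index = Σ wᵢ·(p₁ᵢ/p₀ᵢ) = 30.8064 + 11.1611 + 8.0560 + 32.6060 + 3.2760 + 14.9882 = 100.8937

100.9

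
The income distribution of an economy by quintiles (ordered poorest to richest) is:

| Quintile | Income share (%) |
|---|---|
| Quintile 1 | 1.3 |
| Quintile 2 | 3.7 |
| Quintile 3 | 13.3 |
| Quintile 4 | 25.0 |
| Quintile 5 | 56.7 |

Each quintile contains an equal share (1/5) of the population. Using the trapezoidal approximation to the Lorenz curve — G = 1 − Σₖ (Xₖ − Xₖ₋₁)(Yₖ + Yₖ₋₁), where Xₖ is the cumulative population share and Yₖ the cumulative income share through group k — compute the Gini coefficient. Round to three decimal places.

0.528

Cumulative income shares Yₖ: 0.0130, 0.0500, 0.1830, 0.4330, 1.0000
Σ (Xₖ−Xₖ₋₁)(Yₖ+Yₖ₋₁) = (1/5)(0.0130+0.0000) + (1/5)(0.0500+0.0130) + (1/5)(0.1830+0.0500) + (1/5)(0.4330+0.1830) + (1/5)(1.0000+0.4330)
  = 0.0026 + 0.0126 + 0.0466 + 0.1232 + 0.2866 = 0.4716
G = 1 − 0.4716 = 0.5284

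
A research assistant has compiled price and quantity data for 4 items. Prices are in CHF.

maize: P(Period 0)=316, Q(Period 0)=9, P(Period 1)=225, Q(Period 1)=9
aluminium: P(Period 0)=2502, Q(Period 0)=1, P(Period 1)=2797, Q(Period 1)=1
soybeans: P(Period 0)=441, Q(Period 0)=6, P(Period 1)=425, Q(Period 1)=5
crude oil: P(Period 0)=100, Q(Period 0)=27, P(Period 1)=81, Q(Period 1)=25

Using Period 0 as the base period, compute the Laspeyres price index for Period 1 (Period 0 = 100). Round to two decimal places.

89.40

Laspeyres price index uses base-period quantities as weights.
ΣP(Period 1)·Q(Period 0) = 225×9 + 2797×1 + 425×6 + 81×27 = 2025 + 2797 + 2550 + 2187 = 9559
ΣP(Period 0)·Q(Period 0) = 316×9 + 2502×1 + 441×6 + 100×27 = 2844 + 2502 + 2646 + 2700 = 10692
Index = 9559 / 10692 × 100 = 89.4033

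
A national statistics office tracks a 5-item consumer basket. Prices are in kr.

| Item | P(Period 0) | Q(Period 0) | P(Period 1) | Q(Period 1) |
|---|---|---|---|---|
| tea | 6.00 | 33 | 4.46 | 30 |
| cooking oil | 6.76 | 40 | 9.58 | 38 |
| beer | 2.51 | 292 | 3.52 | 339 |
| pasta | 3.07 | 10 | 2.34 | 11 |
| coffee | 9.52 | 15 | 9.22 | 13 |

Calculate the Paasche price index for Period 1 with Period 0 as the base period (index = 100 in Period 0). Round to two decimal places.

127.08

Paasche price index uses current-period quantities as weights.
ΣP(Period 1)·Q(Period 1) = 4.46×30 + 9.58×38 + 3.52×339 + 2.34×11 + 9.22×13 = 133.8 + 364.04 + 1193.28 + 25.74 + 119.86 = 1836.72
ΣP(Period 0)·Q(Period 1) = 6.00×30 + 6.76×38 + 2.51×339 + 3.07×11 + 9.52×13 = 180 + 256.88 + 850.89 + 33.77 + 123.76 = 1445.3
Index = 1836.72 / 1445.3 × 100 = 127.0823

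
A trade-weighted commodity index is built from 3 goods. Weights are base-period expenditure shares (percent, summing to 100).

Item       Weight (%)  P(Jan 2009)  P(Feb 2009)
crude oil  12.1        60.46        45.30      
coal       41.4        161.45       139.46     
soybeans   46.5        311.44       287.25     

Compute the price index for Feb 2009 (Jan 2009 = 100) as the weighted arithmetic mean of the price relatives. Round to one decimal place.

87.7

crude oil: 12.1 × (45.30/60.46) = 12.1 × 0.749256 = 9.0660
coal: 41.4 × (139.46/161.45) = 41.4 × 0.863797 = 35.7612
soybeans: 46.5 × (287.25/311.44) = 46.5 × 0.922329 = 42.8883
Index = Σ wᵢ·(p₁ᵢ/p₀ᵢ) = 9.0660 + 35.7612 + 42.8883 = 87.7155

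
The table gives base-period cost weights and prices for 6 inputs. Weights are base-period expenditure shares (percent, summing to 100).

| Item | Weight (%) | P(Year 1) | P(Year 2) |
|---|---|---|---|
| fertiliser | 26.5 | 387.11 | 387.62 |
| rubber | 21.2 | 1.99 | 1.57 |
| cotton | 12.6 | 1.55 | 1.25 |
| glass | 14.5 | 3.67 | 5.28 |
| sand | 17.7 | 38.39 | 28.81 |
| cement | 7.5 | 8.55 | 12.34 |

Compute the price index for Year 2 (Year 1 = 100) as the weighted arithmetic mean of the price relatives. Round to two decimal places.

98.39

fertiliser: 26.5 × (387.62/387.11) = 26.5 × 1.001317 = 26.5349
rubber: 21.2 × (1.57/1.99) = 21.2 × 0.788945 = 16.7256
cotton: 12.6 × (1.25/1.55) = 12.6 × 0.806452 = 10.1613
glass: 14.5 × (5.28/3.67) = 14.5 × 1.438692 = 20.8610
sand: 17.7 × (28.81/38.39) = 17.7 × 0.750456 = 13.2831
cement: 7.5 × (12.34/8.55) = 7.5 × 1.443275 = 10.8246
Index = Σ wᵢ·(p₁ᵢ/p₀ᵢ) = 26.5349 + 16.7256 + 10.1613 + 20.8610 + 13.2831 + 10.8246 = 98.3905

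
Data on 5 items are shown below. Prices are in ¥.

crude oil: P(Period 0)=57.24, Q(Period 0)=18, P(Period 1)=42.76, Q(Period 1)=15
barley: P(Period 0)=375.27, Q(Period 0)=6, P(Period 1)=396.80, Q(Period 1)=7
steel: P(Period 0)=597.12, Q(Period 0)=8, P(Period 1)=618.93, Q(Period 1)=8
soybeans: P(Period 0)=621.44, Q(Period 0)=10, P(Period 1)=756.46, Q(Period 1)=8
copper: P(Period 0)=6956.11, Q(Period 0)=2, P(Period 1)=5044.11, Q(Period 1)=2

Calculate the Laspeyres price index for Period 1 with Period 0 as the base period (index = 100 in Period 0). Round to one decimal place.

91.4

Laspeyres price index uses base-period quantities as weights.
ΣP(Period 1)·Q(Period 0) = 42.76×18 + 396.80×6 + 618.93×8 + 756.46×10 + 5044.11×2 = 769.68 + 2380.8 + 4951.44 + 7564.6 + 10088.22 = 25754.74
ΣP(Period 0)·Q(Period 0) = 57.24×18 + 375.27×6 + 597.12×8 + 621.44×10 + 6956.11×2 = 1030.32 + 2251.62 + 4776.96 + 6214.4 + 13912.22 = 28185.52
Index = 25754.74 / 28185.52 × 100 = 91.3758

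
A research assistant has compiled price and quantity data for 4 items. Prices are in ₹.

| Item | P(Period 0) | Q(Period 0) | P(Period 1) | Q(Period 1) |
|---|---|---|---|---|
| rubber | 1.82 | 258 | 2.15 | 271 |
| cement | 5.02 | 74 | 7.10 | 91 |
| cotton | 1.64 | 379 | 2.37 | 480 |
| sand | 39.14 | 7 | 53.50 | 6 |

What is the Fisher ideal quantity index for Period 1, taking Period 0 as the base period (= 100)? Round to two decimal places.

Laspeyres component (base-period weights):
ΣP(Period 0)Q(Period 1) = 1.82×271 + 5.02×91 + 1.64×480 + 39.14×6 = 493.22 + 456.82 + 787.2 + 234.84 = 1972.08
ΣP(Period 0)Q(Period 0) = 1.82×258 + 5.02×74 + 1.64×379 + 39.14×7 = 469.56 + 371.48 + 621.56 + 273.98 = 1736.58
L = 1972.08 / 1736.58 × 100 = 113.5611
Paasche component (current-period weights):
ΣP(Period 1)Q(Period 1) = 2.15×271 + 7.10×91 + 2.37×480 + 53.50×6 = 582.65 + 646.1 + 1137.6 + 321 = 2687.35
ΣP(Period 1)Q(Period 0) = 2.15×258 + 7.10×74 + 2.37×379 + 53.50×7 = 554.7 + 525.4 + 898.23 + 374.5 = 2352.83
P = 2687.35 / 2352.83 × 100 = 114.2178
Fisher = √(L × P) = √(113.5611 × 114.2178) = 113.8890

113.89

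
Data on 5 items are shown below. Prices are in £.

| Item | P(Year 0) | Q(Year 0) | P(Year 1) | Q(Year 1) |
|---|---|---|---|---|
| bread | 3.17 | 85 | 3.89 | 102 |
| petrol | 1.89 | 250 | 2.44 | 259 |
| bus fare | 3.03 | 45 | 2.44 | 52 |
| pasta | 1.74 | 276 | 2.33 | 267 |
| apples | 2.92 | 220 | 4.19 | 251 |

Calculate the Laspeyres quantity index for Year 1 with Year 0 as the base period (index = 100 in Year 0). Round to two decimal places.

Laspeyres quantity index uses base-period prices as weights.
ΣP(Year 0)·Q(Year 1) = 3.17×102 + 1.89×259 + 3.03×52 + 1.74×267 + 2.92×251 = 323.34 + 489.51 + 157.56 + 464.58 + 732.92 = 2167.91
ΣP(Year 0)·Q(Year 0) = 3.17×85 + 1.89×250 + 3.03×45 + 1.74×276 + 2.92×220 = 269.45 + 472.5 + 136.35 + 480.24 + 642.4 = 2000.94
Index = 2167.91 / 2000.94 × 100 = 108.3446

108.34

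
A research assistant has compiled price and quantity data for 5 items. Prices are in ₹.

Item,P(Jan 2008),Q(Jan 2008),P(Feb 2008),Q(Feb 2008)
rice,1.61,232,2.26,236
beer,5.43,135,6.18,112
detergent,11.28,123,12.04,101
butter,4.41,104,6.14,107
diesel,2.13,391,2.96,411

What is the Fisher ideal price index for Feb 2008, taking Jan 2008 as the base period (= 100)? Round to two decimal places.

123.32

Laspeyres component (base-period weights):
ΣP(Feb 2008)Q(Jan 2008) = 2.26×232 + 6.18×135 + 12.04×123 + 6.14×104 + 2.96×391 = 524.32 + 834.3 + 1480.92 + 638.56 + 1157.36 = 4635.46
ΣP(Jan 2008)Q(Jan 2008) = 1.61×232 + 5.43×135 + 11.28×123 + 4.41×104 + 2.13×391 = 373.52 + 733.05 + 1387.44 + 458.64 + 832.83 = 3785.48
L = 4635.46 / 3785.48 × 100 = 122.4537
Paasche component (current-period weights):
ΣP(Feb 2008)Q(Feb 2008) = 2.26×236 + 6.18×112 + 12.04×101 + 6.14×107 + 2.96×411 = 533.36 + 692.16 + 1216.04 + 656.98 + 1216.56 = 4315.1
ΣP(Jan 2008)Q(Feb 2008) = 1.61×236 + 5.43×112 + 11.28×101 + 4.41×107 + 2.13×411 = 379.96 + 608.16 + 1139.28 + 471.87 + 875.43 = 3474.7
P = 4315.1 / 3474.7 × 100 = 124.1863
Fisher = √(L × P) = √(122.4537 × 124.1863) = 123.3169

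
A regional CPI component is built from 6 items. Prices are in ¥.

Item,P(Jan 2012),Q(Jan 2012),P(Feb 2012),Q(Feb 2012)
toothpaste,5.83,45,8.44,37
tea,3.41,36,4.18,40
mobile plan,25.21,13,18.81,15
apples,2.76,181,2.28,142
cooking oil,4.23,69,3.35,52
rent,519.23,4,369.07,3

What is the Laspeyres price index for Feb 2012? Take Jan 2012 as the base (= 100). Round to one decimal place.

Laspeyres price index uses base-period quantities as weights.
ΣP(Feb 2012)·Q(Jan 2012) = 8.44×45 + 4.18×36 + 18.81×13 + 2.28×181 + 3.35×69 + 369.07×4 = 379.8 + 150.48 + 244.53 + 412.68 + 231.15 + 1476.28 = 2894.92
ΣP(Jan 2012)·Q(Jan 2012) = 5.83×45 + 3.41×36 + 25.21×13 + 2.76×181 + 4.23×69 + 519.23×4 = 262.35 + 122.76 + 327.73 + 499.56 + 291.87 + 2076.92 = 3581.19
Index = 2894.92 / 3581.19 × 100 = 80.8368

80.8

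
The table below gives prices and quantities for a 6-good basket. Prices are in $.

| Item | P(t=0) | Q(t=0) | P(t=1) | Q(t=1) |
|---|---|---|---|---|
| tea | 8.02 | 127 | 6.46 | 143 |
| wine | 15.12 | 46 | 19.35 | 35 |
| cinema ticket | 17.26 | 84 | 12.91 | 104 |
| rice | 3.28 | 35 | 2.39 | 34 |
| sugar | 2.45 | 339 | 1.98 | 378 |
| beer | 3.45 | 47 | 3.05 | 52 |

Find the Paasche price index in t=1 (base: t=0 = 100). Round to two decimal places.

83.87

Paasche price index uses current-period quantities as weights.
ΣP(t=1)·Q(t=1) = 6.46×143 + 19.35×35 + 12.91×104 + 2.39×34 + 1.98×378 + 3.05×52 = 923.78 + 677.25 + 1342.64 + 81.26 + 748.44 + 158.6 = 3931.97
ΣP(t=0)·Q(t=1) = 8.02×143 + 15.12×35 + 17.26×104 + 3.28×34 + 2.45×378 + 3.45×52 = 1146.86 + 529.2 + 1795.04 + 111.52 + 926.1 + 179.4 = 4688.12
Index = 3931.97 / 4688.12 × 100 = 83.8709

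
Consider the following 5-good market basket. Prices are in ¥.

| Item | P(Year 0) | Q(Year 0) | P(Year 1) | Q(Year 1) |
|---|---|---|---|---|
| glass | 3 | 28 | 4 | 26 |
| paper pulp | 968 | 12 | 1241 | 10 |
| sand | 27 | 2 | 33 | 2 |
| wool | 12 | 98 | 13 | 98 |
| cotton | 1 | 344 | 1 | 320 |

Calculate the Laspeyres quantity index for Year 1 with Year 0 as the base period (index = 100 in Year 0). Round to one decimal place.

85.2

Laspeyres quantity index uses base-period prices as weights.
ΣP(Year 0)·Q(Year 1) = 3×26 + 968×10 + 27×2 + 12×98 + 1×320 = 78 + 9680 + 54 + 1176 + 320 = 11308
ΣP(Year 0)·Q(Year 0) = 3×28 + 968×12 + 27×2 + 12×98 + 1×344 = 84 + 11616 + 54 + 1176 + 344 = 13274
Index = 11308 / 13274 × 100 = 85.1891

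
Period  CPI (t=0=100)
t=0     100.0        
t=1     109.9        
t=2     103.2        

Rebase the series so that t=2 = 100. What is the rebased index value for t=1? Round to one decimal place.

Rebased(t=1) = 109.9 / 103.2 × 100 = 106.4922

106.5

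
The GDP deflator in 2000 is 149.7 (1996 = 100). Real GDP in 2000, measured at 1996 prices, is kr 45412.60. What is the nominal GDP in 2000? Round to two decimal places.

67982.66

Nominal = Real × (Index/100) = 45412.60 × (149.7/100)
        = 45412.60 × 1.497 = 67982.6622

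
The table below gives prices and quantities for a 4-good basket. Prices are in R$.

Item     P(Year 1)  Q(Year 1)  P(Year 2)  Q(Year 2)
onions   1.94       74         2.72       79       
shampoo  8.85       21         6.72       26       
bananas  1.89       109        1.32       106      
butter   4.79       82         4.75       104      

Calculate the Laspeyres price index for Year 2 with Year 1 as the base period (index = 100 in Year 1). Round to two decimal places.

Laspeyres price index uses base-period quantities as weights.
ΣP(Year 2)·Q(Year 1) = 2.72×74 + 6.72×21 + 1.32×109 + 4.75×82 = 201.28 + 141.12 + 143.88 + 389.5 = 875.78
ΣP(Year 1)·Q(Year 1) = 1.94×74 + 8.85×21 + 1.89×109 + 4.79×82 = 143.56 + 185.85 + 206.01 + 392.78 = 928.2
Index = 875.78 / 928.2 × 100 = 94.3525

94.35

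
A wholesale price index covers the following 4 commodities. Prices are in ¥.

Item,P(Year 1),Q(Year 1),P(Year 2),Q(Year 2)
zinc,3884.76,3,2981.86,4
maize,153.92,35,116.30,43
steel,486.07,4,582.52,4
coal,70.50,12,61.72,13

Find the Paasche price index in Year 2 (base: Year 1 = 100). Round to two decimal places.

Paasche price index uses current-period quantities as weights.
ΣP(Year 2)·Q(Year 2) = 2981.86×4 + 116.30×43 + 582.52×4 + 61.72×13 = 11927.44 + 5000.9 + 2330.08 + 802.36 = 20060.78
ΣP(Year 1)·Q(Year 2) = 3884.76×4 + 153.92×43 + 486.07×4 + 70.50×13 = 15539.04 + 6618.56 + 1944.28 + 916.5 = 25018.38
Index = 20060.78 / 25018.38 × 100 = 80.1842

80.18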